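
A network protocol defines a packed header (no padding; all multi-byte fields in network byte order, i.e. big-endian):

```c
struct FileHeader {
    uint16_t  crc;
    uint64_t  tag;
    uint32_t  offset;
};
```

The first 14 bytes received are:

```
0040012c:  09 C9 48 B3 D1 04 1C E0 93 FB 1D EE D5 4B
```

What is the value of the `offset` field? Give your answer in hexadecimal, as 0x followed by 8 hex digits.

`offset` follows `crc` (2 B), `tag` (8 B), so it starts at offset 2 + 8 = 10 and occupies 4 bytes.
Bytes at offsets 10..13: 1D EE D5 4B.
In big-endian order the high byte comes first in memory.
The bytes are already most-significant first: 0x1DEED54B.

0x1DEED54B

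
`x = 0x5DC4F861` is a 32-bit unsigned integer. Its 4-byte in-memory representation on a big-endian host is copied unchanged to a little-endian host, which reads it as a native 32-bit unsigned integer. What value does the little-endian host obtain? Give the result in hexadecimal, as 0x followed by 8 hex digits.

Stored big-endian, the bytes at ascending addresses are 5D C4 F8 61.
Read back as little-endian, the first byte is least significant, giving 0x61F8C45D.

0x61F8C45D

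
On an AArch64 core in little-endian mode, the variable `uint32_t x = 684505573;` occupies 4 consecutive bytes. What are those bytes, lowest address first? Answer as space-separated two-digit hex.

684505573 in hexadecimal, padded to 32 bits, is 0x28CCB9E5.
Split into bytes (most-significant first): 28 CC B9 E5.
Little-endian stores the least-significant byte at the lowest address.
So at ascending addresses the bytes are E5 B9 CC 28.

E5 B9 CC 28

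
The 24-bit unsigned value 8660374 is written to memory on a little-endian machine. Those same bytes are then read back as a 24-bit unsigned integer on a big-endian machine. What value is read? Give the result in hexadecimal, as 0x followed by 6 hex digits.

0x962584

8660374 in 24-bit hexadecimal is 0x842596.
Stored little-endian, the bytes at ascending addresses are 96 25 84.
Read back as big-endian, the last byte is least significant, giving 0x962584.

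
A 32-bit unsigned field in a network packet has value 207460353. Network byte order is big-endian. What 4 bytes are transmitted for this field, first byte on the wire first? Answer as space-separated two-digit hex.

0C 5D 98 01

207460353 in hexadecimal, padded to 32 bits, is 0x0C5D9801.
Split into bytes (most-significant first): 0C 5D 98 01.
In big-endian order the high byte comes first in memory.
So the memory order matches the most-significant-first order: 0C 5D 98 01.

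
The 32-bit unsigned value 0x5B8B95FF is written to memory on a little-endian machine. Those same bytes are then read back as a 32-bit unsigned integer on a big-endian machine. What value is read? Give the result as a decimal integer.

Stored little-endian, the bytes at ascending addresses are FF 95 8B 5B.
Read back as big-endian, the last byte is least significant, giving 0xFF958B5B.
0xFF958B5B = 4287990619.

4287990619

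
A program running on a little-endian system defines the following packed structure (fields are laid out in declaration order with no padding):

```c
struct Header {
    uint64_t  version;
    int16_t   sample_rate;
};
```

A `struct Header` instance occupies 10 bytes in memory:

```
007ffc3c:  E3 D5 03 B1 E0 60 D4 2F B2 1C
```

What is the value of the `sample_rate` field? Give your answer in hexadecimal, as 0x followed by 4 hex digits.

`sample_rate` follows `version` (8 bytes), so it starts at byte offset 8 and occupies 2 bytes.
Bytes at offsets 8..9: B2 1C.
Little-endian: lowest address holds the least-significant byte.
Reassemble most-significant byte first: 1C B2 → 0x1CB2.

0x1CB2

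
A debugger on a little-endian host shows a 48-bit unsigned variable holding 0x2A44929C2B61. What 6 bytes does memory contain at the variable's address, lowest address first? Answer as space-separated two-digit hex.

Split into bytes (most-significant first): 2A 44 92 9C 2B 61.
In little-endian order the low byte comes first in memory.
So at ascending addresses the bytes are 61 2B 9C 92 44 2A.

61 2B 9C 92 44 2A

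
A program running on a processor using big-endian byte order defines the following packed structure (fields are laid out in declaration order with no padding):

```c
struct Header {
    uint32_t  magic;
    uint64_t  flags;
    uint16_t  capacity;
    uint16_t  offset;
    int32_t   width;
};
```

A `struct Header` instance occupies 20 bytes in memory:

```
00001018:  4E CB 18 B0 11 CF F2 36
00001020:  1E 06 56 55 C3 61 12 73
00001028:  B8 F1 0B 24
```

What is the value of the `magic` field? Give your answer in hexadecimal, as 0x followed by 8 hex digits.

`magic` is the first field, at byte offset 0, occupying 4 bytes.
Bytes at offsets 0..3: 4E CB 18 B0.
In big-endian order the high byte comes first in memory.
The bytes are already most-significant first: 0x4ECB18B0.

0x4ECB18B0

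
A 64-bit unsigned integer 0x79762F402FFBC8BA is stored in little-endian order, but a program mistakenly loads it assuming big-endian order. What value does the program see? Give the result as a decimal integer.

Stored little-endian, the bytes at ascending addresses are BA C8 FB 2F 40 2F 76 79.
Read back as big-endian, the last byte is least significant, giving 0xBAC8FB2F402F7679.
0xBAC8FB2F402F7679 = 13459283666755614329.

13459283666755614329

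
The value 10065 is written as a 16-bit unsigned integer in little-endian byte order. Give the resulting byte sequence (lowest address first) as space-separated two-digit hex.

10065 in hexadecimal, padded to 16 bits, is 0x2751.
Split into bytes (most-significant first): 27 51.
Little-endian: lowest address holds the least-significant byte.
So at ascending addresses the bytes are 51 27.

51 27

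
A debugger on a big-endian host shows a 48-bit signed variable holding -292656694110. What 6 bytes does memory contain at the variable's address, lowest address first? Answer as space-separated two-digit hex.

FF BB DC 4D 3C A2

Two's complement of -292656694110 in 48 bits: 292656694110 = 0x004423B2C35E; invert → 0xFFBBDC4D3CA1; add 1 → 0xFFBBDC4D3CA2.
Split into bytes (most-significant first): FF BB DC 4D 3C A2.
Big-endian stores the most-significant byte at the lowest address.
So the memory order matches the most-significant-first order: FF BB DC 4D 3C A2.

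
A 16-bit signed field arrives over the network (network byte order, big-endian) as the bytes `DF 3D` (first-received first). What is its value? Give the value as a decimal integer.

-8387

Big-endian: lowest address holds the most-significant byte.
The bytes are already most-significant first: 0xDF3D.
Top bit is set, so as a signed 16-bit value this is 0xDF3D − 2^16 = -8387.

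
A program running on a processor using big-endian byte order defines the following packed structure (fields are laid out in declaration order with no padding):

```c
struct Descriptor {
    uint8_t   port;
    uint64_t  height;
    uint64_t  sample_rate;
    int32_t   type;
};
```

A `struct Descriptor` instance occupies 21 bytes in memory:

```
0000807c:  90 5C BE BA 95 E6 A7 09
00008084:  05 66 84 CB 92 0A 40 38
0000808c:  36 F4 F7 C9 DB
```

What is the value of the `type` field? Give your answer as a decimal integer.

-185087525

`type` follows `port` (1 B), `height` (8 B), `sample_rate` (8 B), so it starts at offset 1 + 8 + 8 = 17 and occupies 4 bytes.
Bytes at offsets 17..20: F4 F7 C9 DB.
In big-endian order the high byte comes first in memory.
The bytes are already most-significant first: 0xF4F7C9DB.
Top bit is set, so as a signed 32-bit value this is 0xF4F7C9DB − 2^32 = -185087525.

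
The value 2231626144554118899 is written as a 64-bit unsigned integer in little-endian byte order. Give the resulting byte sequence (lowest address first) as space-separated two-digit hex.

2231626144554118899 in hexadecimal, padded to 64 bits, is 0x1EF85427A19F6EF3.
Split into bytes (most-significant first): 1E F8 54 27 A1 9F 6E F3.
Little-endian: lowest address holds the least-significant byte.
So at ascending addresses the bytes are F3 6E 9F A1 27 54 F8 1E.

F3 6E 9F A1 27 54 F8 1E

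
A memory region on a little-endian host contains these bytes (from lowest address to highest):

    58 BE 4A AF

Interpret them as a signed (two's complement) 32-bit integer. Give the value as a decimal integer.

Little-endian stores the least-significant byte at the lowest address.
Reassemble most-significant byte first: AF 4A BE 58 → 0xAF4ABE58.
Top bit is set, so as a signed 32-bit value this is 0xAF4ABE58 − 2^32 = -1354056104.

-1354056104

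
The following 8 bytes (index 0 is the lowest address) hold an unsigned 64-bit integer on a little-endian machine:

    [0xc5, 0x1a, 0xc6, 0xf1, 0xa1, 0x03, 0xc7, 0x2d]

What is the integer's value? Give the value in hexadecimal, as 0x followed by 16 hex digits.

0x2DC703A1F1C61AC5

Little-endian stores the least-significant byte at the lowest address.
Reassemble most-significant byte first: 2D C7 03 A1 F1 C6 1A C5 → 0x2DC703A1F1C61AC5.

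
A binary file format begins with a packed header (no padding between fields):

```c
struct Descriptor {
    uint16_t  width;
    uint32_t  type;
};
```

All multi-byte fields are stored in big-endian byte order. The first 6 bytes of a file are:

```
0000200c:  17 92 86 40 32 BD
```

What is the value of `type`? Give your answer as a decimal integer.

2252354237

`type` follows `width` (2 bytes), so it starts at byte offset 2 and occupies 4 bytes.
Bytes at offsets 2..5: 86 40 32 BD.
Big-endian stores the most-significant byte at the lowest address.
The bytes are already most-significant first: 0x864032BD.
0x864032BD = 2252354237.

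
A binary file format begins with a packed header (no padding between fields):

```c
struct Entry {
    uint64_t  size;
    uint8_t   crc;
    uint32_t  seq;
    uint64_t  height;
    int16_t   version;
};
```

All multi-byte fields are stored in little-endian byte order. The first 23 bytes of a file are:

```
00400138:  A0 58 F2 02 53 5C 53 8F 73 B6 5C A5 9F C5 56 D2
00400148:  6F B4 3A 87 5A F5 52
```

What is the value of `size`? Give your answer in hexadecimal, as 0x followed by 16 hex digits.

`size` is the first field, at byte offset 0, occupying 8 bytes.
Bytes at offsets 0..7: A0 58 F2 02 53 5C 53 8F.
Little-endian stores the least-significant byte at the lowest address.
Reassemble most-significant byte first: 8F 53 5C 53 02 F2 58 A0 → 0x8F535C5302F258A0.

0x8F535C5302F258A0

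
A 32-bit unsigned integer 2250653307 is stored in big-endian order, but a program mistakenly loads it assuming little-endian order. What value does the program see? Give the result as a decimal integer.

2250653307 in 32-bit hexadecimal is 0x86263E7B.
Stored big-endian, the bytes at ascending addresses are 86 26 3E 7B.
Read back as little-endian, the first byte is least significant, giving 0x7B3E2686.
0x7B3E2686 = 2067670662.

2067670662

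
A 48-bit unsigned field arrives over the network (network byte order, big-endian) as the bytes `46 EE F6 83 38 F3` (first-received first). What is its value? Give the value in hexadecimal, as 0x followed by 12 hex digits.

Big-endian stores the most-significant byte at the lowest address.
The bytes are already most-significant first: 0x46EEF68338F3.

0x46EEF68338F3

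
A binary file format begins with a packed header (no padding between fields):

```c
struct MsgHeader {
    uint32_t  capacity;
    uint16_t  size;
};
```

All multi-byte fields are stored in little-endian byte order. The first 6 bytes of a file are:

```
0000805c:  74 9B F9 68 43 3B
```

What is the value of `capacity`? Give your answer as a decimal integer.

1761188724

`capacity` is the first field, at byte offset 0, occupying 4 bytes.
Bytes at offsets 0..3: 74 9B F9 68.
Little-endian stores the least-significant byte at the lowest address.
Reassemble most-significant byte first: 68 F9 9B 74 → 0x68F99B74.
0x68F99B74 = 1761188724.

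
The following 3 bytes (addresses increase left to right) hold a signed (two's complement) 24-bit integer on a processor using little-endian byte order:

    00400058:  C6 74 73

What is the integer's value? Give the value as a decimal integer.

7566534

In little-endian order the low byte comes first in memory.
Reassemble most-significant byte first: 73 74 C6 → 0x7374C6.
0x7374C6 = 7566534.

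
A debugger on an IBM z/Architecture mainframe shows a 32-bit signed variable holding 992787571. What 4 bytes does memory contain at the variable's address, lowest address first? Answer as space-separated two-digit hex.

3B 2C BC 73

992787571 in hexadecimal, padded to 32 bits, is 0x3B2CBC73.
Split into bytes (most-significant first): 3B 2C BC 73.
Big-endian stores the most-significant byte at the lowest address.
So the memory order matches the most-significant-first order: 3B 2C BC 73.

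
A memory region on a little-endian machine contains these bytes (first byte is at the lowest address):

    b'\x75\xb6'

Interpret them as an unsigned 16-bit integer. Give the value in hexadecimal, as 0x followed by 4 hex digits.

Little-endian stores the least-significant byte at the lowest address.
Reassemble most-significant byte first: B6 75 → 0xB675.

0xB675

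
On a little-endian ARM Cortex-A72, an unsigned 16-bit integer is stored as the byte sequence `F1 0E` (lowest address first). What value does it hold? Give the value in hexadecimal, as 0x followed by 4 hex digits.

In little-endian order the low byte comes first in memory.
Reassemble most-significant byte first: 0E F1 → 0x0EF1.

0x0EF1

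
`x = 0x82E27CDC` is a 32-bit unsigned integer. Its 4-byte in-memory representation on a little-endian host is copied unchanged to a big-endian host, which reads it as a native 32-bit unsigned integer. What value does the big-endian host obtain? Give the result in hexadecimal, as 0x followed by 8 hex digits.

0xDC7CE282

Stored little-endian, the bytes at ascending addresses are DC 7C E2 82.
Read back as big-endian, the last byte is least significant, giving 0xDC7CE282.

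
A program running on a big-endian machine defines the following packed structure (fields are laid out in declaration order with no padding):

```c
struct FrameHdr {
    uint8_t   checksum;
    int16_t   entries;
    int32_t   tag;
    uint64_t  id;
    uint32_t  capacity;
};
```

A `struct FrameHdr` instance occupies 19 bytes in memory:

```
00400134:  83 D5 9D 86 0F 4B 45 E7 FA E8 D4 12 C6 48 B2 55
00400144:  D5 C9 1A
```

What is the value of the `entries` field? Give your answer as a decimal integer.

`entries` follows `checksum` (1 byte), so it starts at byte offset 1 and occupies 2 bytes.
Bytes at offsets 1..2: D5 9D.
Big-endian stores the most-significant byte at the lowest address.
The bytes are already most-significant first: 0xD59D.
Top bit is set, so as a signed 16-bit value this is 0xD59D − 2^16 = -10851.

-10851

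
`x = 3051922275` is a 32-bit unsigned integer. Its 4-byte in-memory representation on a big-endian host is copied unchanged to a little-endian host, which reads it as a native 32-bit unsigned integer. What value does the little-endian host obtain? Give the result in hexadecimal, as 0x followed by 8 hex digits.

3051922275 in 32-bit hexadecimal is 0xB5E8A363.
Stored big-endian, the bytes at ascending addresses are B5 E8 A3 63.
Read back as little-endian, the first byte is least significant, giving 0x63A3E8B5.

0x63A3E8B5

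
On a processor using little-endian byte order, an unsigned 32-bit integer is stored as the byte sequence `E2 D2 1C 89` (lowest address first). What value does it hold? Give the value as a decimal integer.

2300367586

Little-endian: lowest address holds the least-significant byte.
Reassemble most-significant byte first: 89 1C D2 E2 → 0x891CD2E2.
0x891CD2E2 = 2300367586.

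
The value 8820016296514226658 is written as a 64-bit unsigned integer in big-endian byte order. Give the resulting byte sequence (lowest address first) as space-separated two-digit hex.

7A 66 FE 17 5A E3 09 E2

8820016296514226658 in hexadecimal, padded to 64 bits, is 0x7A66FE175AE309E2.
Split into bytes (most-significant first): 7A 66 FE 17 5A E3 09 E2.
In big-endian order the high byte comes first in memory.
So the memory order matches the most-significant-first order: 7A 66 FE 17 5A E3 09 E2.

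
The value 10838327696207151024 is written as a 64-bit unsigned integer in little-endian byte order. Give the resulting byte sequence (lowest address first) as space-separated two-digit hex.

B0 7F B4 A3 9D 79 69 96

10838327696207151024 in hexadecimal, padded to 64 bits, is 0x9669799DA3B47FB0.
Split into bytes (most-significant first): 96 69 79 9D A3 B4 7F B0.
Little-endian stores the least-significant byte at the lowest address.
So at ascending addresses the bytes are B0 7F B4 A3 9D 79 69 96.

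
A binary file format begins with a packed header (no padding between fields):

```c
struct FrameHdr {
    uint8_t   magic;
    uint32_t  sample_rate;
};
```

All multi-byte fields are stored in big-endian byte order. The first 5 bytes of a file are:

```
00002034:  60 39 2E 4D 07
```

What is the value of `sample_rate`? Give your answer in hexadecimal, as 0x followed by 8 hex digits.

`sample_rate` follows `magic` (1 byte), so it starts at byte offset 1 and occupies 4 bytes.
Bytes at offsets 1..4: 39 2E 4D 07.
In big-endian order the high byte comes first in memory.
The bytes are already most-significant first: 0x392E4D07.

0x392E4D07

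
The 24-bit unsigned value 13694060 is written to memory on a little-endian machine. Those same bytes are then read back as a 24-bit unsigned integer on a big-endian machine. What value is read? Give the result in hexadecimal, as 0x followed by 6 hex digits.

13694060 in 24-bit hexadecimal is 0xD0F46C.
Stored little-endian, the bytes at ascending addresses are 6C F4 D0.
Read back as big-endian, the last byte is least significant, giving 0x6CF4D0.

0x6CF4D0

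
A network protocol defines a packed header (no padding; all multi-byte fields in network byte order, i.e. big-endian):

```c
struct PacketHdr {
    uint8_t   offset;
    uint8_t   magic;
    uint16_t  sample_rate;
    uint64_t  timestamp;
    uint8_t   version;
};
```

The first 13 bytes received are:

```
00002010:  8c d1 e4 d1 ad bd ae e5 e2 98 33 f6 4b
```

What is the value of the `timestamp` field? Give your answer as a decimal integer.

`timestamp` follows `offset` (1 B), `magic` (1 B), `sample_rate` (2 B), so it starts at offset 1 + 1 + 2 = 4 and occupies 8 bytes.
Bytes at offsets 4..11: AD BD AE E5 E2 98 33 F6.
Big-endian: lowest address holds the most-significant byte.
The bytes are already most-significant first: 0xADBDAEE5E29833F6.
0xADBDAEE5E29833F6 = 12519354841532216310.

12519354841532216310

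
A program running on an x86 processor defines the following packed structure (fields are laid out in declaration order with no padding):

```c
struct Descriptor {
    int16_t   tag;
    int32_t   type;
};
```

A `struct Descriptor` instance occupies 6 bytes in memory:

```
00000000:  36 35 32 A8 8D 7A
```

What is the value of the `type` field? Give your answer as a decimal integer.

`type` follows `tag` (2 bytes), so it starts at byte offset 2 and occupies 4 bytes.
Bytes at offsets 2..5: 32 A8 8D 7A.
In little-endian order the low byte comes first in memory.
Reassemble most-significant byte first: 7A 8D A8 32 → 0x7A8DA832.
0x7A8DA832 = 2056103986.

2056103986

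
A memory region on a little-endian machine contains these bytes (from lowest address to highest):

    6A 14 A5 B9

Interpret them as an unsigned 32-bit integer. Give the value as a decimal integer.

3114603626

Little-endian stores the least-significant byte at the lowest address.
Reassemble most-significant byte first: B9 A5 14 6A → 0xB9A5146A.
0xB9A5146A = 3114603626.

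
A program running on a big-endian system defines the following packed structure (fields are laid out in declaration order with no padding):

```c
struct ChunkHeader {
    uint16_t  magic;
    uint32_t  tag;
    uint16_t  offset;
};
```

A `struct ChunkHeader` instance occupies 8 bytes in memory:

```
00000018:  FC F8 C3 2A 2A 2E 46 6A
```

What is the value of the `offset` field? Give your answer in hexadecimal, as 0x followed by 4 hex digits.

`offset` follows `magic` (2 B), `tag` (4 B), so it starts at offset 2 + 4 = 6 and occupies 2 bytes.
Bytes at offsets 6..7: 46 6A.
In big-endian order the high byte comes first in memory.
The bytes are already most-significant first: 0x466A.

0x466A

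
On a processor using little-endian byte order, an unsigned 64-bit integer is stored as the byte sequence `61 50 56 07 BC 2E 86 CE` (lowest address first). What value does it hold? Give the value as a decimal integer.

14881633403804209249

Little-endian: lowest address holds the least-significant byte.
Reassemble most-significant byte first: CE 86 2E BC 07 56 50 61 → 0xCE862EBC07565061.
0xCE862EBC07565061 = 14881633403804209249.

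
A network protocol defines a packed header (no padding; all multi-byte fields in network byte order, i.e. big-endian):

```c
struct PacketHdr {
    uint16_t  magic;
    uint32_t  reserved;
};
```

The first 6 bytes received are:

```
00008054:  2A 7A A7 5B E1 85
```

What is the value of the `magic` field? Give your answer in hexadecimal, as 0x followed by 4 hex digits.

0x2A7A

`magic` is the first field, at byte offset 0, occupying 2 bytes.
Bytes at offsets 0..1: 2A 7A.
Big-endian: lowest address holds the most-significant byte.
The bytes are already most-significant first: 0x2A7A.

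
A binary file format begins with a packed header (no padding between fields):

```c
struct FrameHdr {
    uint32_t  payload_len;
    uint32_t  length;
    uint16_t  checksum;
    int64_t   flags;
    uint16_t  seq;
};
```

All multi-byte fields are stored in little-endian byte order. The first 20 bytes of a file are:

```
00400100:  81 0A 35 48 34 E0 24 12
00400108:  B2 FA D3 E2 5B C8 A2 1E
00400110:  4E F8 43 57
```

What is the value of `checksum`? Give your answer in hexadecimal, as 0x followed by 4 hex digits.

0xFAB2

`checksum` follows `payload_len` (4 B), `length` (4 B), so it starts at offset 4 + 4 = 8 and occupies 2 bytes.
Bytes at offsets 8..9: B2 FA.
Little-endian stores the least-significant byte at the lowest address.
Reassemble most-significant byte first: FA B2 → 0xFAB2.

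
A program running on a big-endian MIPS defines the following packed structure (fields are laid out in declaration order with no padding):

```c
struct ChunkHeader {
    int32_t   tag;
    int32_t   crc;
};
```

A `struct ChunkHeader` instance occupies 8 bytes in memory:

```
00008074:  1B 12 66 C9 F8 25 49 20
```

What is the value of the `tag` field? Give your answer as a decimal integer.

454190793

`tag` is the first field, at byte offset 0, occupying 4 bytes.
Bytes at offsets 0..3: 1B 12 66 C9.
Big-endian: lowest address holds the most-significant byte.
The bytes are already most-significant first: 0x1B1266C9.
0x1B1266C9 = 454190793.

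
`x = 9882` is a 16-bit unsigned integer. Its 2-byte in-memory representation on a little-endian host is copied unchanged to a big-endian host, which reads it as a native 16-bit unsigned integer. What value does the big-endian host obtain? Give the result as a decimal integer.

39462

9882 in 16-bit hexadecimal is 0x269A.
Stored little-endian, the bytes at ascending addresses are 9A 26.
Read back as big-endian, the last byte is least significant, giving 0x9A26.
0x9A26 = 39462.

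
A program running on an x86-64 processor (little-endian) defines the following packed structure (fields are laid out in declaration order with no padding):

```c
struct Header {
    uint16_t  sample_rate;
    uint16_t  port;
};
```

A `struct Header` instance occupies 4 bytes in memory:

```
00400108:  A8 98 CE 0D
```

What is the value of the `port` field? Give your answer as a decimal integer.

`port` follows `sample_rate` (2 bytes), so it starts at byte offset 2 and occupies 2 bytes.
Bytes at offsets 2..3: CE 0D.
Little-endian stores the least-significant byte at the lowest address.
Reassemble most-significant byte first: 0D CE → 0x0DCE.
0x0DCE = 3534.

3534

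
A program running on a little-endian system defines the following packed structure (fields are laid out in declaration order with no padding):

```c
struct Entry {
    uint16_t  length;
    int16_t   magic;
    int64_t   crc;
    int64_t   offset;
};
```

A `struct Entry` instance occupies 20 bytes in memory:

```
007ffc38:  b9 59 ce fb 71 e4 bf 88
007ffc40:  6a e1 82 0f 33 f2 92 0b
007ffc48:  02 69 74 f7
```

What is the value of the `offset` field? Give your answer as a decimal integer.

`offset` follows `length` (2 B), `magic` (2 B), `crc` (8 B), so it starts at offset 2 + 2 + 8 = 12 and occupies 8 bytes.
Bytes at offsets 12..19: 33 F2 92 0B 02 69 74 F7.
Little-endian stores the least-significant byte at the lowest address.
Reassemble most-significant byte first: F7 74 69 02 0B 92 F2 33 → 0xF77469020B92F233.
Top bit is set, so as a signed 64-bit value this is 0xF77469020B92F233 − 2^64 = -615751791537884621.

-615751791537884621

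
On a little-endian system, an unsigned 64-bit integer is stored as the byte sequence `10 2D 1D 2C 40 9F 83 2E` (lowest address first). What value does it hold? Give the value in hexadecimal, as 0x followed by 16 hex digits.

In little-endian order the low byte comes first in memory.
Reassemble most-significant byte first: 2E 83 9F 40 2C 1D 2D 10 → 0x2E839F402C1D2D10.

0x2E839F402C1D2D10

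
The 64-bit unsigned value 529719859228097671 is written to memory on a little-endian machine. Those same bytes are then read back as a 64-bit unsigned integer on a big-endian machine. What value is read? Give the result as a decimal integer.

529719859228097671 in 64-bit hexadecimal is 0x0759F167C7C2BC87.
Stored little-endian, the bytes at ascending addresses are 87 BC C2 C7 67 F1 59 07.
Read back as big-endian, the last byte is least significant, giving 0x87BCC2C767F15907.
0x87BCC2C767F15907 = 9780906652440025351.

9780906652440025351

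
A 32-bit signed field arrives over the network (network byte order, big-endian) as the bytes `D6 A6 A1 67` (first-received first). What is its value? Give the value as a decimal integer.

-693722777

Big-endian stores the most-significant byte at the lowest address.
The bytes are already most-significant first: 0xD6A6A167.
Top bit is set, so as a signed 32-bit value this is 0xD6A6A167 − 2^32 = -693722777.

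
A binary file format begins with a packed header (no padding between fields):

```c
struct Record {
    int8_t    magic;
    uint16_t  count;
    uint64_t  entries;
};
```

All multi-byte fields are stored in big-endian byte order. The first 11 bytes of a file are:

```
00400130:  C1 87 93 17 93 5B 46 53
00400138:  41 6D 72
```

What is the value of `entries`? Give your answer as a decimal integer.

`entries` follows `magic` (1 B), `count` (2 B), so it starts at offset 1 + 2 = 3 and occupies 8 bytes.
Bytes at offsets 3..10: 17 93 5B 46 53 41 6D 72.
Big-endian stores the most-significant byte at the lowest address.
The bytes are already most-significant first: 0x17935B4653416D72.
0x17935B4653416D72 = 1698801842051444082.

1698801842051444082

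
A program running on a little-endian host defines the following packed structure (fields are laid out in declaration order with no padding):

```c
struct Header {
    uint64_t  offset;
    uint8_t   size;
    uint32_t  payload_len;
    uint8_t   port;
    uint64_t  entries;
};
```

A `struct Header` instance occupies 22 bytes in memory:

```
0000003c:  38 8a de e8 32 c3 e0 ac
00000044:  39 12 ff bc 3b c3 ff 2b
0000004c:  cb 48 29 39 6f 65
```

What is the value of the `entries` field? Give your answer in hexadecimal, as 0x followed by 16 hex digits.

`entries` follows `offset` (8 B), `size` (1 B), `payload_len` (4 B), `port` (1 B), so it starts at offset 8 + 1 + 4 + 1 = 14 and occupies 8 bytes.
Bytes at offsets 14..21: FF 2B CB 48 29 39 6F 65.
In little-endian order the low byte comes first in memory.
Reassemble most-significant byte first: 65 6F 39 29 48 CB 2B FF → 0x656F392948CB2BFF.

0x656F392948CB2BFF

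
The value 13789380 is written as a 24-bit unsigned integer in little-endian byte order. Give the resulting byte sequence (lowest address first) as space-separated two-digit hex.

13789380 in hexadecimal, padded to 24 bits, is 0xD268C4.
Split into bytes (most-significant first): D2 68 C4.
Little-endian stores the least-significant byte at the lowest address.
So at ascending addresses the bytes are C4 68 D2.

C4 68 D2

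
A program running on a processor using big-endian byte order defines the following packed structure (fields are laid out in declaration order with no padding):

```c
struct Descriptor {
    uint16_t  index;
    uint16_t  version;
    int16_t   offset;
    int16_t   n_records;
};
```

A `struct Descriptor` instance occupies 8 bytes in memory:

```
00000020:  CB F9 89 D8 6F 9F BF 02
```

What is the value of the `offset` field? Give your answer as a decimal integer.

`offset` follows `index` (2 B), `version` (2 B), so it starts at offset 2 + 2 = 4 and occupies 2 bytes.
Bytes at offsets 4..5: 6F 9F.
Big-endian stores the most-significant byte at the lowest address.
The bytes are already most-significant first: 0x6F9F.
0x6F9F = 28575.

28575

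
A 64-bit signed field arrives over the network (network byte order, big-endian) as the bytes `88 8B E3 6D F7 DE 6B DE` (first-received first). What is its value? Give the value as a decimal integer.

-8607536201339081762

In big-endian order the high byte comes first in memory.
The bytes are already most-significant first: 0x888BE36DF7DE6BDE.
Top bit is set, so as a signed 64-bit value this is 0x888BE36DF7DE6BDE − 2^64 = -8607536201339081762.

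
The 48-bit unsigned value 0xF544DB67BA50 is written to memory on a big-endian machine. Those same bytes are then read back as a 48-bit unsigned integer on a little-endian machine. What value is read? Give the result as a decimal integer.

88761536562421

Stored big-endian, the bytes at ascending addresses are F5 44 DB 67 BA 50.
Read back as little-endian, the first byte is least significant, giving 0x50BA67DB44F5.
0x50BA67DB44F5 = 88761536562421.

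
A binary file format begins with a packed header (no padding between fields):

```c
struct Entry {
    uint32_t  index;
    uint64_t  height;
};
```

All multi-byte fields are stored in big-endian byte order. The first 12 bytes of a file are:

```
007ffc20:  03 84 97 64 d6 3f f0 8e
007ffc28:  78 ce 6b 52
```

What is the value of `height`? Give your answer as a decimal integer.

15438322542352165714

`height` follows `index` (4 bytes), so it starts at byte offset 4 and occupies 8 bytes.
Bytes at offsets 4..11: D6 3F F0 8E 78 CE 6B 52.
Big-endian: lowest address holds the most-significant byte.
The bytes are already most-significant first: 0xD63FF08E78CE6B52.
0xD63FF08E78CE6B52 = 15438322542352165714.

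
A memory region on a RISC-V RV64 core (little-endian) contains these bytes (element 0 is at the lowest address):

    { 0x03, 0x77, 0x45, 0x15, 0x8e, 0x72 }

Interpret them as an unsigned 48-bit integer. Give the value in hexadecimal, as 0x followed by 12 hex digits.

0x728E15457703

Little-endian stores the least-significant byte at the lowest address.
Reassemble most-significant byte first: 72 8E 15 45 77 03 → 0x728E15457703.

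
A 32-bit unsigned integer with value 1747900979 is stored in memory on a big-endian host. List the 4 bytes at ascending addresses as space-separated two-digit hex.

1747900979 in hexadecimal, padded to 32 bits, is 0x682EDA33.
Split into bytes (most-significant first): 68 2E DA 33.
Big-endian stores the most-significant byte at the lowest address.
So the memory order matches the most-significant-first order: 68 2E DA 33.

68 2E DA 33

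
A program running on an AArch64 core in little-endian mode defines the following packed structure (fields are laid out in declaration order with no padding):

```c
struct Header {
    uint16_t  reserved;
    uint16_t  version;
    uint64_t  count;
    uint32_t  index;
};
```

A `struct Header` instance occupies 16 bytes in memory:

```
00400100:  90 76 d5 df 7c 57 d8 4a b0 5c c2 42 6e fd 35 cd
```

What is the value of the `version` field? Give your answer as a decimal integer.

`version` follows `reserved` (2 bytes), so it starts at byte offset 2 and occupies 2 bytes.
Bytes at offsets 2..3: D5 DF.
In little-endian order the low byte comes first in memory.
Reassemble most-significant byte first: DF D5 → 0xDFD5.
0xDFD5 = 57301.

57301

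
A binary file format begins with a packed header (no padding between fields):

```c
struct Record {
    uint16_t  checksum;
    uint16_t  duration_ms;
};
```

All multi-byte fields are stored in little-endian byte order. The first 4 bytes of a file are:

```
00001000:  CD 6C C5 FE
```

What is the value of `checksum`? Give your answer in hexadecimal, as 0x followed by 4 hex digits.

`checksum` is the first field, at byte offset 0, occupying 2 bytes.
Bytes at offsets 0..1: CD 6C.
Little-endian stores the least-significant byte at the lowest address.
Reassemble most-significant byte first: 6C CD → 0x6CCD.

0x6CCD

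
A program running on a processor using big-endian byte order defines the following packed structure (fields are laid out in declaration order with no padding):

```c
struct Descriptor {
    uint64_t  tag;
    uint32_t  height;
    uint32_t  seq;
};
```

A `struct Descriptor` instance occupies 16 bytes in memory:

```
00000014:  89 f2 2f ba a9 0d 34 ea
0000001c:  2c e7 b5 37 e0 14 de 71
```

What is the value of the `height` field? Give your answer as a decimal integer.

753382711

`height` follows `tag` (8 bytes), so it starts at byte offset 8 and occupies 4 bytes.
Bytes at offsets 8..11: 2C E7 B5 37.
In big-endian order the high byte comes first in memory.
The bytes are already most-significant first: 0x2CE7B537.
0x2CE7B537 = 753382711.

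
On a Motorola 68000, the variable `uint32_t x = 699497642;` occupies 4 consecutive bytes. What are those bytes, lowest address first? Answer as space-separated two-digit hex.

699497642 in hexadecimal, padded to 32 bits, is 0x29B17CAA.
Split into bytes (most-significant first): 29 B1 7C AA.
Big-endian stores the most-significant byte at the lowest address.
So the memory order matches the most-significant-first order: 29 B1 7C AA.

29 B1 7C AA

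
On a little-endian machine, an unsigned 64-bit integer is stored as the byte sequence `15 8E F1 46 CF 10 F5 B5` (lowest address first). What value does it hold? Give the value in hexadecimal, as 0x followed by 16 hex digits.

Little-endian stores the least-significant byte at the lowest address.
Reassemble most-significant byte first: B5 F5 10 CF 46 F1 8E 15 → 0xB5F510CF46F18E15.

0xB5F510CF46F18E15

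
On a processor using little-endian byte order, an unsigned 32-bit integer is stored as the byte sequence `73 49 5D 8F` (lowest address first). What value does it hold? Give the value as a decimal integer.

2405255539

Little-endian stores the least-significant byte at the lowest address.
Reassemble most-significant byte first: 8F 5D 49 73 → 0x8F5D4973.
0x8F5D4973 = 2405255539.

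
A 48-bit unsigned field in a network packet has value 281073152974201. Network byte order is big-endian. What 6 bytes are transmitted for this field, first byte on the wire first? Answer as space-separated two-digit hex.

281073152974201 in hexadecimal, padded to 48 bits, is 0xFFA271705D79.
Split into bytes (most-significant first): FF A2 71 70 5D 79.
Big-endian: lowest address holds the most-significant byte.
So the memory order matches the most-significant-first order: FF A2 71 70 5D 79.

FF A2 71 70 5D 79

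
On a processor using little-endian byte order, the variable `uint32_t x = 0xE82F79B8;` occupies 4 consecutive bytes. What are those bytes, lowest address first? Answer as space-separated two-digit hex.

B8 79 2F E8

Split into bytes (most-significant first): E8 2F 79 B8.
In little-endian order the low byte comes first in memory.
So at ascending addresses the bytes are B8 79 2F E8.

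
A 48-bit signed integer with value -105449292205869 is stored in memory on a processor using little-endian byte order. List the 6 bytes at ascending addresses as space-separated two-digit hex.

D3 70 65 2C 18 A0

Two's complement of -105449292205869 in 48 bits: 105449292205869 = 0x5FE7D39A8F2D; invert → 0xA0182C6570D2; add 1 → 0xA0182C6570D3.
Split into bytes (most-significant first): A0 18 2C 65 70 D3.
Little-endian stores the least-significant byte at the lowest address.
So at ascending addresses the bytes are D3 70 65 2C 18 A0.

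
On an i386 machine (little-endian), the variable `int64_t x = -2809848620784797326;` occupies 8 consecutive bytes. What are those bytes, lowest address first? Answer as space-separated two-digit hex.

Two's complement of -2809848620784797326 in 64 bits: 2809848620784797326 = 0x26FE966EF27FC68E; invert → 0xD90169910D803971; add 1 → 0xD90169910D803972.
Split into bytes (most-significant first): D9 01 69 91 0D 80 39 72.
Little-endian stores the least-significant byte at the lowest address.
So at ascending addresses the bytes are 72 39 80 0D 91 69 01 D9.

72 39 80 0D 91 69 01 D9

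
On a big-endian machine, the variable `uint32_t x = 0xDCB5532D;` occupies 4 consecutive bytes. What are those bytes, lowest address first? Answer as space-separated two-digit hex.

DC B5 53 2D

Split into bytes (most-significant first): DC B5 53 2D.
Big-endian stores the most-significant byte at the lowest address.
So the memory order matches the most-significant-first order: DC B5 53 2D.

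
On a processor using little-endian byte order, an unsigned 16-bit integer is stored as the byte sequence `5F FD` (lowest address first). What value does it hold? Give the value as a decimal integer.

In little-endian order the low byte comes first in memory.
Reassemble most-significant byte first: FD 5F → 0xFD5F.
0xFD5F = 64863.

64863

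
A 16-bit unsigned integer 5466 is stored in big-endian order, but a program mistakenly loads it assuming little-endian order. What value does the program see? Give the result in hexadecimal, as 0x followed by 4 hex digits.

5466 in 16-bit hexadecimal is 0x155A.
Stored big-endian, the bytes at ascending addresses are 15 5A.
Read back as little-endian, the first byte is least significant, giving 0x5A15.

0x5A15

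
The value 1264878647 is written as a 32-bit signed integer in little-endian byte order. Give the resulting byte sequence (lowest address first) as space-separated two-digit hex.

37 84 64 4B

1264878647 in hexadecimal, padded to 32 bits, is 0x4B648437.
Split into bytes (most-significant first): 4B 64 84 37.
In little-endian order the low byte comes first in memory.
So at ascending addresses the bytes are 37 84 64 4B.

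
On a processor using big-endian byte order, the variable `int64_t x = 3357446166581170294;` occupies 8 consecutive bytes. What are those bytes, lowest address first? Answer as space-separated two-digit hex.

2E 98 0B 7F FF 91 50 76

3357446166581170294 in hexadecimal, padded to 64 bits, is 0x2E980B7FFF915076.
Split into bytes (most-significant first): 2E 98 0B 7F FF 91 50 76.
Big-endian: lowest address holds the most-significant byte.
So the memory order matches the most-significant-first order: 2E 98 0B 7F FF 91 50 76.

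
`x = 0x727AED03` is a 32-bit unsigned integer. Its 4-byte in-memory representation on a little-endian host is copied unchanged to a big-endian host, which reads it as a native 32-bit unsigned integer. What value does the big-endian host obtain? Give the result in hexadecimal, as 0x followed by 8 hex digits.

0x03ED7A72

Stored little-endian, the bytes at ascending addresses are 03 ED 7A 72.
Read back as big-endian, the last byte is least significant, giving 0x03ED7A72.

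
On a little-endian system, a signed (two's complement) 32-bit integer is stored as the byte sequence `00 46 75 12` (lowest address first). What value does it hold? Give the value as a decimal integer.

In little-endian order the low byte comes first in memory.
Reassemble most-significant byte first: 12 75 46 00 → 0x12754600.
0x12754600 = 309675520.

309675520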